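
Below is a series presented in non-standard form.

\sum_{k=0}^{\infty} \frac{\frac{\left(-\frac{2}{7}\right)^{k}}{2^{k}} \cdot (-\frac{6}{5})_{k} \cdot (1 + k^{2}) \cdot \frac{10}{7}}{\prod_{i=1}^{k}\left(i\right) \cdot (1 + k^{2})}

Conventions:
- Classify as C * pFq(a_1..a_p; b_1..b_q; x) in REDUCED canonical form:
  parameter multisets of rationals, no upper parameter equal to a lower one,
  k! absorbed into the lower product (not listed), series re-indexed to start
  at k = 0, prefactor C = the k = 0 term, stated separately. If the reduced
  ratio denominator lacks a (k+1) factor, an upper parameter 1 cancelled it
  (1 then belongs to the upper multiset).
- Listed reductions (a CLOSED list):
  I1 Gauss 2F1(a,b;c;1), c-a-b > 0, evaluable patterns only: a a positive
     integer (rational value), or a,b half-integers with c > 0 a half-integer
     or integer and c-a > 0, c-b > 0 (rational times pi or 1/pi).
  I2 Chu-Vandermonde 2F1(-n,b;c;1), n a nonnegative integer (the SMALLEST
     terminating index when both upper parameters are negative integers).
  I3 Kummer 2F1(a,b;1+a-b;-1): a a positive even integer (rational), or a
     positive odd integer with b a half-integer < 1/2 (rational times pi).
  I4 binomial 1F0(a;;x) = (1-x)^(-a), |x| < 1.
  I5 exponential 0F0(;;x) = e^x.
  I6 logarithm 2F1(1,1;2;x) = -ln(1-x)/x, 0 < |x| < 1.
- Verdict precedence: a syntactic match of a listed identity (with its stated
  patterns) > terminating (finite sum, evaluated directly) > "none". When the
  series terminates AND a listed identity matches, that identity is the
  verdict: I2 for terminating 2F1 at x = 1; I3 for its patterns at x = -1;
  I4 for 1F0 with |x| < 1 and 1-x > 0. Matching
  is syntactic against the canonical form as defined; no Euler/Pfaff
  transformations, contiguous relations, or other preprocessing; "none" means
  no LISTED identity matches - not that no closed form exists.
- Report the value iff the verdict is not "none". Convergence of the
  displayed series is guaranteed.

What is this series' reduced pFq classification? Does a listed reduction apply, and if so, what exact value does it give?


At argument -\frac{1}{7}: a 1F0 with upper {-\frac{6}{5}}, lower {-}, scaled by C = \frac{10}{7}. Verdict at x = -\frac{1}{7}: the I4 binomial reduction matches (the 1F0 binomial series: exponent 6/5, x = -\frac{1}{7}). Exact value: \frac{10}{7} \cdot \left(\frac{8}{7}\right)^{\frac{6}{5}}.

Key observation: with t_0 = \frac{10}{7}, the factor k^2 + 1 cancels (top and bottom), leaving C = 10/7, x = -1/7.
Consecutive-term ratio: r(k) = -\frac{1}{7} * (k-\frac{6}{5}) / [(k+1)] - rational in k, leading ratio -\frac{1}{7}; with t_0 = \frac{10}{7}, classification follows.


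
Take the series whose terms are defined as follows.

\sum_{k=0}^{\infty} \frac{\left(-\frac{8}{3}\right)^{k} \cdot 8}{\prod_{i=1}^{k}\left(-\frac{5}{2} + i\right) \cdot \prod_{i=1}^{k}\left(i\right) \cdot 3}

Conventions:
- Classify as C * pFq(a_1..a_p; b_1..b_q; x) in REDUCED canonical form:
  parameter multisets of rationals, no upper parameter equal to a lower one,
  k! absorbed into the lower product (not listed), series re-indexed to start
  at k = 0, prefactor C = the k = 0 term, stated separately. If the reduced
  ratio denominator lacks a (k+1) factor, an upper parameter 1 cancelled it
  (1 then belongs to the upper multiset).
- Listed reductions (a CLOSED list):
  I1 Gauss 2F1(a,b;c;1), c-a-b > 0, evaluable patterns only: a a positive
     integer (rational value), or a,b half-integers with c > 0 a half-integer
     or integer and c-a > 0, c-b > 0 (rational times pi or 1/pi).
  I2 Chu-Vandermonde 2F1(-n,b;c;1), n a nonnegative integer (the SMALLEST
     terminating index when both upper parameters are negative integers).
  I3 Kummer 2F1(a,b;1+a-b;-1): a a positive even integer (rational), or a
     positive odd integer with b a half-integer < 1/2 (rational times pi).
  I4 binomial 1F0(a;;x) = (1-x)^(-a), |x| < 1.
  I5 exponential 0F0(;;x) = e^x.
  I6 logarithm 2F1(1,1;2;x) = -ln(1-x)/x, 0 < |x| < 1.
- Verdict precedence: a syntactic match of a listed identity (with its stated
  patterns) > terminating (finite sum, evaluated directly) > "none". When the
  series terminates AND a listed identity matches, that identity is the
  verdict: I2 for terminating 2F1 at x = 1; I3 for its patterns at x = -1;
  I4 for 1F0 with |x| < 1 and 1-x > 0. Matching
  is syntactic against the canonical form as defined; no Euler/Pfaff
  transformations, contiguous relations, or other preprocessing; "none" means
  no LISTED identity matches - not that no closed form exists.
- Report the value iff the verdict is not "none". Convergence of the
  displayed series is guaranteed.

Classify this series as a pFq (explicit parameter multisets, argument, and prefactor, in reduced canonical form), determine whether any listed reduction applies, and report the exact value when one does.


x = -\frac{8}{3} here; the reduced form reads 0F1, upper {-}, lower {-\frac{3}{2}}, C = \frac{8}{3}. Verdict: none here - no I1-I6 shape fits x = -\frac{8}{3} with lower {-\frac{3}{2}}.

Key step: x = -\frac{8}{3} and the product of the first k integers (C = 8/3, x = -8/3) is k!.
Adjacent-term ratio: r(k) = -\frac{8}{3} * 1 / [(k-\frac{3}{2}) (k+1)] - rational in k, leading ratio -\frac{8}{3}; with t_0 = \frac{8}{3}, classification follows.


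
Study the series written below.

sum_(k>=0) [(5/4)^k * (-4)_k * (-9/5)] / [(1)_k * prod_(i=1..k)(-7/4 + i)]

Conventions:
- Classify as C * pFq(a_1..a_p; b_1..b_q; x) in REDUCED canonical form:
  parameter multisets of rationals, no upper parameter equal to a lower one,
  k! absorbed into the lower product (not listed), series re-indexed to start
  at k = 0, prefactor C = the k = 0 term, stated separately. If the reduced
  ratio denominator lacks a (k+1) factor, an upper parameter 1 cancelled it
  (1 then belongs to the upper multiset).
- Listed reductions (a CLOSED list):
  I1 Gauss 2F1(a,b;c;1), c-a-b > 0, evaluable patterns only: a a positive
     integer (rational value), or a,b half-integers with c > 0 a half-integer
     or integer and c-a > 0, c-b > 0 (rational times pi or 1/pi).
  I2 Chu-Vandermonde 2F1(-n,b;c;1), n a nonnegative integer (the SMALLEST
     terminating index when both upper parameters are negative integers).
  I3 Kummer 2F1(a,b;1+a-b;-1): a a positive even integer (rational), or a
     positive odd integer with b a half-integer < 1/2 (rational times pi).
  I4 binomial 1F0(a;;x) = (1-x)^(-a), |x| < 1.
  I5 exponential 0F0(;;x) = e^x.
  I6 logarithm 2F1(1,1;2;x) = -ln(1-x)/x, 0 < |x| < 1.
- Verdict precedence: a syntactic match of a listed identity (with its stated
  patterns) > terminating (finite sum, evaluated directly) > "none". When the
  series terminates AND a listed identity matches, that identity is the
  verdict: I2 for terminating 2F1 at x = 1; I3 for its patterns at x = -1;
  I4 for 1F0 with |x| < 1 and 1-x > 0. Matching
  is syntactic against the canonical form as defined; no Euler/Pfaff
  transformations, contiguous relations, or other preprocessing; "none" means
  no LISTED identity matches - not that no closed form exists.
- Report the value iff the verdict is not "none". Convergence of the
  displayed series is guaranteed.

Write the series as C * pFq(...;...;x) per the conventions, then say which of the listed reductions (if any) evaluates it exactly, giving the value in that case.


First insight: t_0 = -9/5 here, and (1)_k (C = -9/5) is k! itself.
Ratio: r(k) = (5/4) * (k-4) / [(k-3/4) (k+1)] - poly over poly, x = (5/4) from leading terms; C = -9/5 at k = 0.

Prefactor -9/5, argument 5/4: 1F1 with upper {-4} over lower {-3/4}. Verdict: terminating. (-4)_k vanishes past k = 4, leaving a 5-term sum, computed directly. Its exact value is 368/15.


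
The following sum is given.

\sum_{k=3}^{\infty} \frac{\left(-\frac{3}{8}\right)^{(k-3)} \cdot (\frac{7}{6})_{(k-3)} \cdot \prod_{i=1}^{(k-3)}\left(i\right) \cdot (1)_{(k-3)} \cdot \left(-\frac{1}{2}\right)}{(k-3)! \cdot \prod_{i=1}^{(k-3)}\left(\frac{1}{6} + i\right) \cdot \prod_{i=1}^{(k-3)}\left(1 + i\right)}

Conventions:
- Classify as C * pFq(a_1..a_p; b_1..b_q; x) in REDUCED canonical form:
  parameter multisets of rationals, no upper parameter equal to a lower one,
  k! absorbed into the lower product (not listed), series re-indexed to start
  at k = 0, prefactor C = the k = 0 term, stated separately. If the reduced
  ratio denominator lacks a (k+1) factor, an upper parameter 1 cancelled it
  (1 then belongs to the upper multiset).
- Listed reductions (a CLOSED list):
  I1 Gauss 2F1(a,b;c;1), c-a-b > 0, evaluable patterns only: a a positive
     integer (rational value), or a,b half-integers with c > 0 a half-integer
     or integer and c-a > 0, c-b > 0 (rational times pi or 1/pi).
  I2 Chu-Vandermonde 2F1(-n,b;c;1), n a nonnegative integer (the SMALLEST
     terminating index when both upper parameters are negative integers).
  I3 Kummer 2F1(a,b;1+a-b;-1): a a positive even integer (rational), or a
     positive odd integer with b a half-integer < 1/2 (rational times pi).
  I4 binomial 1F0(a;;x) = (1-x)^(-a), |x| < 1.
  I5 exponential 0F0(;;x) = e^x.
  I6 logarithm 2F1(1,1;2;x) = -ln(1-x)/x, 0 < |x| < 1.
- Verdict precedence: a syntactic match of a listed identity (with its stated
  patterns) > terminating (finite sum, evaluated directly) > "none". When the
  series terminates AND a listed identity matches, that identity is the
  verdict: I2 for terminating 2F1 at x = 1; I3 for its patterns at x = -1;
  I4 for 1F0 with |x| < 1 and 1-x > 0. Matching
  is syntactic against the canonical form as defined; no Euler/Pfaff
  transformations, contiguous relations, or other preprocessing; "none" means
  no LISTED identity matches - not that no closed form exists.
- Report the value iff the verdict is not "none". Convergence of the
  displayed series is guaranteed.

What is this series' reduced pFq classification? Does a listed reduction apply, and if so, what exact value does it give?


With C = -\frac{1}{2}: the canonical form is 2F1(1, 1; 2; -\frac{3}{8}). Verdict: this is the I6 logarithm reduction (the logarithm: parameters (1,1;2), x = -\frac{3}{8}). Sum: \left(-\frac{4}{3}\right) \cdot \ln\left(\frac{11}{8}\right).

Structural cue: x = -\frac{3}{8} and the lower running product (prefactor -1/2) is a rising factorial.
Term ratio: r(k) = -\frac{3}{8} * (k+1) (k+1) / [(k+2) (k+1)] ; factor over Q: parameters, x = -\frac{3}{8}, and C = -\frac{1}{2}.


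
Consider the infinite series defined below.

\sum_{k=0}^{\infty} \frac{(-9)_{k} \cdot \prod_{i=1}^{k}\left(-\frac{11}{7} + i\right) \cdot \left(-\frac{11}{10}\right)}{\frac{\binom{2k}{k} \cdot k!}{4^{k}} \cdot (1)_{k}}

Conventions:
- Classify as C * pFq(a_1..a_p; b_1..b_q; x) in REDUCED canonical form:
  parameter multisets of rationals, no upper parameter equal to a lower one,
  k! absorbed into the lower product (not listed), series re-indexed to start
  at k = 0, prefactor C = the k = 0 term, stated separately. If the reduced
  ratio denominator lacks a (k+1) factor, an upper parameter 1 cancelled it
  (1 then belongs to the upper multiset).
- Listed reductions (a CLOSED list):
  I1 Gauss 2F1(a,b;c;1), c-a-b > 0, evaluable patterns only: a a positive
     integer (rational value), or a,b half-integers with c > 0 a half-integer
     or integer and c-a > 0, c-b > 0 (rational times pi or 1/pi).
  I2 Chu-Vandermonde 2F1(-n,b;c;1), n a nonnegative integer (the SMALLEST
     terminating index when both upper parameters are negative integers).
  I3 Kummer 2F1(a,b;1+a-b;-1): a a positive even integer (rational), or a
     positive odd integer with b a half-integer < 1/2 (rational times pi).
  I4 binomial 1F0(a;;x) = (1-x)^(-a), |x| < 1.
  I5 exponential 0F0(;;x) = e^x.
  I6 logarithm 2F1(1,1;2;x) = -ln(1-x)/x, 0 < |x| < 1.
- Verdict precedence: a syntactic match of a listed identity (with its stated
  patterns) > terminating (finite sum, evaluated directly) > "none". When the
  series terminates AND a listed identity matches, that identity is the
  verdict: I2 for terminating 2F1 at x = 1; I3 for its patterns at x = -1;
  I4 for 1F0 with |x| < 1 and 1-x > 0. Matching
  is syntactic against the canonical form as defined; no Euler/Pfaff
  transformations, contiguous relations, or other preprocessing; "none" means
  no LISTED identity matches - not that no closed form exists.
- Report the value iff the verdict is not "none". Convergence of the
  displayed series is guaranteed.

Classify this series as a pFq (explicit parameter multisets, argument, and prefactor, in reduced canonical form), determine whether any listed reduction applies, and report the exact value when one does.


Canonical form: C = -\frac{11}{10} times 2F1 with upper {-9, -\frac{4}{7}}, lower {\frac{1}{2}}, x = 1. Verdict: the Chu-Vandermonde identity I2 applies (terminating 2F1 at x = 1 with n = 9, b = -4/7, c = \frac{1}{2}). Value: -\frac{265554247783}{36721782370}.

The tell: with t_0 = -\frac{11}{10}, (1)_k (C = -11/10) is k! itself.
Term ratio: r(k) = 1 * (k-9) (k-\frac{4}{7}) / [(k+\frac{1}{2}) (k+1)] - poly over poly, x = 1 from leading terms; C = -\frac{11}{10} at k = 0.


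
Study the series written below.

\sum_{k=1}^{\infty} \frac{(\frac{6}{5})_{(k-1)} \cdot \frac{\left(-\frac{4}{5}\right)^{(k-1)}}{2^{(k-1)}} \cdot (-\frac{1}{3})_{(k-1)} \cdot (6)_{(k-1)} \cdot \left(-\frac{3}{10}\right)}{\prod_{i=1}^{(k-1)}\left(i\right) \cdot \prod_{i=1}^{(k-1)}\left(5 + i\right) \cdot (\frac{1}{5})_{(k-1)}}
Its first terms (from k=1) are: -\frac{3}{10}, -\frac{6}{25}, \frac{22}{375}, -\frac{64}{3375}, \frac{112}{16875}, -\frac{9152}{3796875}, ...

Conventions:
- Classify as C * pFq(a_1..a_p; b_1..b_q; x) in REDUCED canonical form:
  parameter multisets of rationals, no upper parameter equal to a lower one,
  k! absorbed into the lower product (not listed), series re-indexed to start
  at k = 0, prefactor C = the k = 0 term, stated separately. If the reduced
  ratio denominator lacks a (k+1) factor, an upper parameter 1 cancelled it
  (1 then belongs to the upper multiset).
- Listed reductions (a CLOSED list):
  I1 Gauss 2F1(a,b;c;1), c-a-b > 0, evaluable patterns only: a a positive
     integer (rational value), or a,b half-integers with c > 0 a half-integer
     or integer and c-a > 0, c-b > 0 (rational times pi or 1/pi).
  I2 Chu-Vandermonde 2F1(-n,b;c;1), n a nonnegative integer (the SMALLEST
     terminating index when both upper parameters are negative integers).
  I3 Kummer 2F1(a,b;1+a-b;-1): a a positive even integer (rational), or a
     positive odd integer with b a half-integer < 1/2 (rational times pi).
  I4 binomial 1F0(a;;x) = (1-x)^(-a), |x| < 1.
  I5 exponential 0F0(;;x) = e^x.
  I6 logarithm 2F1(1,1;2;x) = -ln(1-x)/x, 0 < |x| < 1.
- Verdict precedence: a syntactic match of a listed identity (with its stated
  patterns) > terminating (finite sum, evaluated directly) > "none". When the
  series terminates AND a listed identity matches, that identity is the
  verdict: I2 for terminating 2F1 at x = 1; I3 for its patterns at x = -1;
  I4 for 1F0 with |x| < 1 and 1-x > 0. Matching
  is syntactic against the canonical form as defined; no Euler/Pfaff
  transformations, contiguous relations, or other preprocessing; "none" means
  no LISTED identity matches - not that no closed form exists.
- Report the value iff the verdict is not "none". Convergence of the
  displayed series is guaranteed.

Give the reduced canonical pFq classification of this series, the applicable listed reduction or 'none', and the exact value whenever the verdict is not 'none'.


Key step: x = -\frac{2}{5} and the product of the first k integers (prefactor -3/10) is k!.
Consecutive-term ratio: r(k) = -\frac{2}{5} * (k-\frac{1}{3}) (k+\frac{6}{5}) / [(k+\frac{1}{5}) (k+1)] - rational in k, leading ratio -\frac{2}{5}; with t_0 = -\frac{3}{10}, classification follows.

Canonical form: C = -\frac{3}{10} times 2F1 with upper {-\frac{1}{3}, \frac{6}{5}}, lower {\frac{1}{5}}, x = -\frac{2}{5}. Verdict: none. No listed pattern accepts 2F1(-\frac{1}{3}, \frac{6}{5}; \frac{1}{5}; -\frac{2}{5}).


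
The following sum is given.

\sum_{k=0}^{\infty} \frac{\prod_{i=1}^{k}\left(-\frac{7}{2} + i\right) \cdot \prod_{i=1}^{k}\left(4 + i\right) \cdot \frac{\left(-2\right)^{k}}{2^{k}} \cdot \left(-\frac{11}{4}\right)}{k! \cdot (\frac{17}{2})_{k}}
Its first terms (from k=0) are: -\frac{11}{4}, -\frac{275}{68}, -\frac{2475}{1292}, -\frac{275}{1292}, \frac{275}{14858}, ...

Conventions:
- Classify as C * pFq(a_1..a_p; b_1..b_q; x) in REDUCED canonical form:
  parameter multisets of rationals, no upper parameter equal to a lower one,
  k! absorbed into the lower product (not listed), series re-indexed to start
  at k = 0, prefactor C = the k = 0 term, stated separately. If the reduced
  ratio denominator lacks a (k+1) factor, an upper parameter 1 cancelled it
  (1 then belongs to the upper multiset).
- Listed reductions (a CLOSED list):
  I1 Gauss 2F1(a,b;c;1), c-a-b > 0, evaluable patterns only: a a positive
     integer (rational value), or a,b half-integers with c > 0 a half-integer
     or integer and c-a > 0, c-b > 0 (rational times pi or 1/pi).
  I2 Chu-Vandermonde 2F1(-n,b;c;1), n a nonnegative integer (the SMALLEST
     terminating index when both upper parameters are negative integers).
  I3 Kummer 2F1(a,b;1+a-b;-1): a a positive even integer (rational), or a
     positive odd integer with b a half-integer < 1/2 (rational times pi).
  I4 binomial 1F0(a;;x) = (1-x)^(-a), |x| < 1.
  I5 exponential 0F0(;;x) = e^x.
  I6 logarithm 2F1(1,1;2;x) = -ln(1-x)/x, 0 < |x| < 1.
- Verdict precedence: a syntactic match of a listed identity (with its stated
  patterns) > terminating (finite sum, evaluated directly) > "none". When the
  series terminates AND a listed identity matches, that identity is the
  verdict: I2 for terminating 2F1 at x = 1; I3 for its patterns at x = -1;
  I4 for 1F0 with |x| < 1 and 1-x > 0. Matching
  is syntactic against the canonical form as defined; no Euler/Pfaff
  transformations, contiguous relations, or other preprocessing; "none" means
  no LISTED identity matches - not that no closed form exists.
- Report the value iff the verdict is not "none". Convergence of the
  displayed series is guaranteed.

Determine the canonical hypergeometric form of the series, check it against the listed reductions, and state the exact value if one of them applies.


x = -1 here; the reduced form reads 2F1, upper {-\frac{5}{2}, 5}, lower {\frac{17}{2}}, C = -\frac{11}{4}. Verdict (x = -1): Kummer (I3) applies (x = -1; c = \frac{17}{2} equals 1+a-b for upper {-\frac{5}{2}, 5}: listed pattern). Value: \left(-\frac{1486485}{524288}\right) \cdot \pi.

Structural cue: t_0 = -\frac{11}{4} here, and the running product (C = -11/4) telescopes to a rising factorial.
Consecutive-term ratio: r(k) = -1 * (k-\frac{5}{2}) (k+5) / [(k+\frac{17}{2}) (k+1)] - rational; roots negated = parameters, x = -1, C = -\frac{11}{4}.


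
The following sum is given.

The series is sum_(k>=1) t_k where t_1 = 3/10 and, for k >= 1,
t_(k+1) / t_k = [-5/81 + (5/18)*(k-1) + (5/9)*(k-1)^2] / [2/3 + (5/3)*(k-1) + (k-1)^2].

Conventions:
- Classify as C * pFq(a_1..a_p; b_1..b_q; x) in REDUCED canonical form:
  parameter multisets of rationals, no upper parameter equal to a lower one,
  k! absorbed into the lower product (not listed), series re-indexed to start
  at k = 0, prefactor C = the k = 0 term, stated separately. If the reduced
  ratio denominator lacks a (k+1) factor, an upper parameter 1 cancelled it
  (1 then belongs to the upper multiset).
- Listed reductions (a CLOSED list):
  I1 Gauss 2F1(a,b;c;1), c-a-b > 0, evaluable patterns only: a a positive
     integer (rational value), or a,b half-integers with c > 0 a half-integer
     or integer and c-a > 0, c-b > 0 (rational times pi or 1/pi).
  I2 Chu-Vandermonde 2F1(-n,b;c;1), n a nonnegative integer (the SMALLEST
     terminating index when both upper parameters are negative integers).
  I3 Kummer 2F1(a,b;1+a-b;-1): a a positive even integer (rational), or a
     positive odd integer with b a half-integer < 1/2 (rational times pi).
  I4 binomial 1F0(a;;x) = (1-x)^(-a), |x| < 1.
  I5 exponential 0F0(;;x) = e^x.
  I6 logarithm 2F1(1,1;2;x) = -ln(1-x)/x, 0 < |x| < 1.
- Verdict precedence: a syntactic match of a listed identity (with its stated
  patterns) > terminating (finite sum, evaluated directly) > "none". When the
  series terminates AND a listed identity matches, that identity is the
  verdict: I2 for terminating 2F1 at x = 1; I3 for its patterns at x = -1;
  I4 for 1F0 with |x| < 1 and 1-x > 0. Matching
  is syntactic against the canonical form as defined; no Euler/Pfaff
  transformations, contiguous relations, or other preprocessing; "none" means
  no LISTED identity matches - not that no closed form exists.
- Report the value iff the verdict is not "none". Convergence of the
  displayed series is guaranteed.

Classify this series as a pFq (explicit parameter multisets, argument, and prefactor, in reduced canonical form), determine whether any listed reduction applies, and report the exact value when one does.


This is 3/10 * 1F0(-1/6; -; 5/9) in reduced canonical form. Verdict at x = 5/9: the I4 binomial reduction matches (the 1F0 binomial series: exponent 1/6, x = 5/9). Hence: (3/10) * (4/9)^(1/6).

Key observation: x = (5/9) and factor the ratio over Q (prefactor 3/10): negated roots = parameters.
Consecutive-term ratio: r(k) = (5/9) * (k-1/6) / [(k+1)] - rational in k. x = (5/9); t_0 = 3/10; negate the roots.


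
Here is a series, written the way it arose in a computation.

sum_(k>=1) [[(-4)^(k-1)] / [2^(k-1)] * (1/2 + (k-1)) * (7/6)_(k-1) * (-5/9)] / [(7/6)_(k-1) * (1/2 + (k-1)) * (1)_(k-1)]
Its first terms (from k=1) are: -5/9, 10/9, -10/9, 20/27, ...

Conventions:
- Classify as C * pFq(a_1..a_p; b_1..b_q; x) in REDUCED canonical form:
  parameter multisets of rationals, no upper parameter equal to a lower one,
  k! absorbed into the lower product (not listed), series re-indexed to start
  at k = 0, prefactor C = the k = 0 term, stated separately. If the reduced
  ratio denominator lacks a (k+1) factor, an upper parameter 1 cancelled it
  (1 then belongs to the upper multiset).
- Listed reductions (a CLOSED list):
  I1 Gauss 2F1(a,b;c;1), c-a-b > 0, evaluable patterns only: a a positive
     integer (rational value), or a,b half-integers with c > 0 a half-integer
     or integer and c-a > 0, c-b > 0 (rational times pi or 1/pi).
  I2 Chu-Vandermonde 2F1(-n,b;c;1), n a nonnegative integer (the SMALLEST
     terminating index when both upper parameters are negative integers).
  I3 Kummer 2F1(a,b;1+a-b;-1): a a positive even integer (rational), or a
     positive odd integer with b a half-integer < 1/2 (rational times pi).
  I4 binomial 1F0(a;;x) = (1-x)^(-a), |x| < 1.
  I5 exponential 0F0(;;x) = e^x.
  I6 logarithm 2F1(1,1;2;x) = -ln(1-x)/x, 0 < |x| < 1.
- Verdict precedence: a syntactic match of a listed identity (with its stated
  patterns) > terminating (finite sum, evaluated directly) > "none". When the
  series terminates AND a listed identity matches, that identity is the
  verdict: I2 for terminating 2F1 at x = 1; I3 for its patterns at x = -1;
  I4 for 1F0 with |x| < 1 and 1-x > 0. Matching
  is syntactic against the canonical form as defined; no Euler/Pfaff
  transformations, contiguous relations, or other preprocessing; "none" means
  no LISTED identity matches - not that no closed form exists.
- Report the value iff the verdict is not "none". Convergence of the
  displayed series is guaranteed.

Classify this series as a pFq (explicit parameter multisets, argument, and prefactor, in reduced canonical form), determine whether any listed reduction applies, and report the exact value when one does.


Prefactor -5/9, argument -2: 0F0 with upper {-} over lower {-}. Verdict: this is exponential (I5) (the 0F0 exponential series at x = -2). Exact value: (-5/9) * e^(-2).

Structural cue: from the first term -5/9: the parameter 7/6 appears in both the upper and lower lists and cancels (alongside the other common factor).
Consecutive-term ratio: r(k) = (-2) * 1 / [(k+1)] ; factor over Q: parameters, x = (-2), and C = -5/9.


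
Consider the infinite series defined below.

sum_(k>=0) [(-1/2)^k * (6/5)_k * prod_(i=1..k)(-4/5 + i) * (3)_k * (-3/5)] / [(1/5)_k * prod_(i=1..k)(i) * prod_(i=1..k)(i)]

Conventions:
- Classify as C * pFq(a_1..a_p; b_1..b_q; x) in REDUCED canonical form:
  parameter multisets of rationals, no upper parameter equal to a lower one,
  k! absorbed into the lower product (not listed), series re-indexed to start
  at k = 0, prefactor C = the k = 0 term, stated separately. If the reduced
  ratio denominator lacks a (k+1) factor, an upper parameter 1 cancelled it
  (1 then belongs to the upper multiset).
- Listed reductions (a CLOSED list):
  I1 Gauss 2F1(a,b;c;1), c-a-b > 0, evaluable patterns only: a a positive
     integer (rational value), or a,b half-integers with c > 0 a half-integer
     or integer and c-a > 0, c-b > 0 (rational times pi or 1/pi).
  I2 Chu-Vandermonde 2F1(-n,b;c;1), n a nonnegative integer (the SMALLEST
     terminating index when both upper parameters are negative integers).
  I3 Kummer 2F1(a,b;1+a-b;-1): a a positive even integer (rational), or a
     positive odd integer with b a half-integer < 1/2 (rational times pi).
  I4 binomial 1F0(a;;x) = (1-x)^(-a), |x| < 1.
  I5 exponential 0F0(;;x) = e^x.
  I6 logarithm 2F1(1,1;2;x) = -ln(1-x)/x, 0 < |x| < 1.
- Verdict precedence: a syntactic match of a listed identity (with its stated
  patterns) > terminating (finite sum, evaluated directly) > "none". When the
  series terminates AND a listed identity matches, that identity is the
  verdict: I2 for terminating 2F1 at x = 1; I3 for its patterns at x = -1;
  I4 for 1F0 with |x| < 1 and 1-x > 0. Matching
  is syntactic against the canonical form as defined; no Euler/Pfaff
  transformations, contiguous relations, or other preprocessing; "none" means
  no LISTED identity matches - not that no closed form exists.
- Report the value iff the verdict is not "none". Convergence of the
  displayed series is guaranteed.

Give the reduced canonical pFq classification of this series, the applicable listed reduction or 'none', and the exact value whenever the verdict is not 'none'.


x = -1/2 here; the reduced form reads 2F1, upper {6/5, 3}, lower {1}, C = -3/5. Verdict: none - at argument -1/2 the multisets {6/5, 3} ; {1} match no listed identity.

Key observation: with t_0 = -3/5, the parameter 1/5 appears in both the upper and lower lists and cancels.
Adjacent-term ratio: r(k) = (-1/2) * (k+6/5) (k+3) / [(k+1) (k+1)] ; factor over Q: parameters, x = (-1/2), and C = -3/5.


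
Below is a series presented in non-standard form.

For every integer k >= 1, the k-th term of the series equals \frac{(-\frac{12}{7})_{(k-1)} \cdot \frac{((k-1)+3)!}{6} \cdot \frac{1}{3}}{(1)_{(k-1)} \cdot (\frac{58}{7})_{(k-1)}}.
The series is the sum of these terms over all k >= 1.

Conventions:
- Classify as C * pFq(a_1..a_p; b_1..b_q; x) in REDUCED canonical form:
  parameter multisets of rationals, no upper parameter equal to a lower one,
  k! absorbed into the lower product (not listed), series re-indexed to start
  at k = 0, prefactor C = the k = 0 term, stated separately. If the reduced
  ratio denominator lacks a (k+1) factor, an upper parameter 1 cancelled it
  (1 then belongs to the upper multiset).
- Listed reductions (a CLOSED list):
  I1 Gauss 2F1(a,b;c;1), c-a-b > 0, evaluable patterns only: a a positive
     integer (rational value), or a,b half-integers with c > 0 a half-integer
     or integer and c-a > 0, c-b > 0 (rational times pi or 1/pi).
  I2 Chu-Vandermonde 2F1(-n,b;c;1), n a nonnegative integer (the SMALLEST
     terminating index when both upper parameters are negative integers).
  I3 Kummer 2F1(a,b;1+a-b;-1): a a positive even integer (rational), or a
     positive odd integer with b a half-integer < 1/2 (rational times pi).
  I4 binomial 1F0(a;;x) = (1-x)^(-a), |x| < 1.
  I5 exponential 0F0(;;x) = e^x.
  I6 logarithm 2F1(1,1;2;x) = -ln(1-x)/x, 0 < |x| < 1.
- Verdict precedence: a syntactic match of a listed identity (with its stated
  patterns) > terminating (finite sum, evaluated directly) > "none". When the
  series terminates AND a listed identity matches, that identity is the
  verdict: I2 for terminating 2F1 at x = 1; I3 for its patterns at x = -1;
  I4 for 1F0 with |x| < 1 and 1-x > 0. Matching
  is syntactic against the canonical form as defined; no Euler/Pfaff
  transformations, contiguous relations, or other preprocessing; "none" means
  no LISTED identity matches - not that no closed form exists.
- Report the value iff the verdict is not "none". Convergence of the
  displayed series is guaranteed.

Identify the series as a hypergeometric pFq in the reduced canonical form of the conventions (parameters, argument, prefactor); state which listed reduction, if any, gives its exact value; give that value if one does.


Prefactor \frac{1}{3}, argument 1: 2F1 with upper {-\frac{12}{7}, 4} over lower {\frac{58}{7}}. Verdict: the Gauss summation I1 applies (x = 1: the Gamma ratio telescopes since c-a-b = 6 > 0 and a = 4 in Z>0). Its exact value is \frac{34595}{302526}.

Structural cue: from the first term \frac{1}{3}: the factorial ratio (C = 1/3) (k+a-1)!/(a-1)! is a rising factorial (a)_k.
Ratio: r(k) = 1 * (k-\frac{12}{7}) (k+4) / [(k+\frac{58}{7}) (k+1)] ; factor over Q: parameters, x = 1, and C = \frac{1}{3}.


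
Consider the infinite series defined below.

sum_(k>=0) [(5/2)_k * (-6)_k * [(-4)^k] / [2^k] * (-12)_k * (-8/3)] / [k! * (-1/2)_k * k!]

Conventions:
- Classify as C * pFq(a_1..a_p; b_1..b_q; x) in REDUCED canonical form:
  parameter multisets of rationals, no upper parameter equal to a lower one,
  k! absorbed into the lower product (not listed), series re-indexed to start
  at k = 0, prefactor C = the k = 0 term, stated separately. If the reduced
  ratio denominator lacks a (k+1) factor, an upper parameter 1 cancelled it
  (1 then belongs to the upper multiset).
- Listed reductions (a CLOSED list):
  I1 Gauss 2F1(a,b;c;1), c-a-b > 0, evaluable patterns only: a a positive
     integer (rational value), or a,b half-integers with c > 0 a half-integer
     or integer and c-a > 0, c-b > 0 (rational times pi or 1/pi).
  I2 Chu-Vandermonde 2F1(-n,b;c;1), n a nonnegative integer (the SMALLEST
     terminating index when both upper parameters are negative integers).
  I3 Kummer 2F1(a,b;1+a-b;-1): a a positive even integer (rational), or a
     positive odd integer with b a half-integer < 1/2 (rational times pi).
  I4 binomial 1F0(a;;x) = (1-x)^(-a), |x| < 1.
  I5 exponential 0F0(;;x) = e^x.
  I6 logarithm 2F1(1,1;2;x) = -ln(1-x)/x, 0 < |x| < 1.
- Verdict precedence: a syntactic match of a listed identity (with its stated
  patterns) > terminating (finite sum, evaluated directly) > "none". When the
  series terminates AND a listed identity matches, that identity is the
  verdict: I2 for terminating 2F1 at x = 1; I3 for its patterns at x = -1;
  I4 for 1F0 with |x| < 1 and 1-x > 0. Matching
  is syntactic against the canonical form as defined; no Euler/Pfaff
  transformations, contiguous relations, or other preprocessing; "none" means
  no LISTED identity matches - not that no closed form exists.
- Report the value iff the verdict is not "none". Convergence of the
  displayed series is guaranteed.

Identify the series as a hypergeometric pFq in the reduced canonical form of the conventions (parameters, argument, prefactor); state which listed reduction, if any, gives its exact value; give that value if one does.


With C = -8/3: the canonical form is 3F2(-12, -6, 5/2; -1/2, 1; -2). Verdict: terminating - upper -6 stops the sum at k = 6; the 7 terms are added exactly. Sum: 7451704/3.

The tell: with t_0 = -8/3, the two k-th powers (C = -8/3, x = -2) combine into one argument.
Step ratio: r(k) = (-2) * (k-12) (k-6) (k+5/2) / [(k-1/2) (k+1) (k+1)] - rational in k, leading ratio (-2); with t_0 = -8/3, classification follows.


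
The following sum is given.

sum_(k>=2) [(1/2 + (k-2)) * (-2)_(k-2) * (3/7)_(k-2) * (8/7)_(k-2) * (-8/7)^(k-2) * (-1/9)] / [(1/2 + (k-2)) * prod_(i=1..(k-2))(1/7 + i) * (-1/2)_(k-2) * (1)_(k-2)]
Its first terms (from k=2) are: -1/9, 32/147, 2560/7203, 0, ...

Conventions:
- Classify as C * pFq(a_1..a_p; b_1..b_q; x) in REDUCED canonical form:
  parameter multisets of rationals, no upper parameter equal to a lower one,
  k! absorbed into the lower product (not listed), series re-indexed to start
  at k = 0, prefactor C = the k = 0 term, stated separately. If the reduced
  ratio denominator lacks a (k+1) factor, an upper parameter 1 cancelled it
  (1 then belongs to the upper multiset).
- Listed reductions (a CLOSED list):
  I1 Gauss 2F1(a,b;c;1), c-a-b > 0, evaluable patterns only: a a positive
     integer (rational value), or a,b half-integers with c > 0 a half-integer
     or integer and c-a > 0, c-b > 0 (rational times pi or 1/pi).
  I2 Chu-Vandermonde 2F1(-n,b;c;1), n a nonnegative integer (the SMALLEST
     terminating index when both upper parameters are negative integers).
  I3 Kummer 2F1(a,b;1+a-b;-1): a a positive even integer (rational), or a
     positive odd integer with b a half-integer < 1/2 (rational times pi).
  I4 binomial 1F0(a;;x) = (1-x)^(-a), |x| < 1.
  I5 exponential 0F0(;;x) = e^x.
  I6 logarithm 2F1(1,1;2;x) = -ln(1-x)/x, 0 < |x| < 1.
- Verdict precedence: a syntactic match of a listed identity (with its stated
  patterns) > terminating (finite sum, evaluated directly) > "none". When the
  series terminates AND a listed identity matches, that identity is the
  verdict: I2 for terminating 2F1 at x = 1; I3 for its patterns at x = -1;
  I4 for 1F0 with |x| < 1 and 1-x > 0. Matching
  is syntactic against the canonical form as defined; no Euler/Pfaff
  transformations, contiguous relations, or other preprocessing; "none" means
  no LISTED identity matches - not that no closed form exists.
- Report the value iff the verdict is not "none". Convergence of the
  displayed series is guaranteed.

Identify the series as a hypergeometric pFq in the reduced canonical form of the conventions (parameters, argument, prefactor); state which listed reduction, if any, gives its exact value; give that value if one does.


With C = -1/9: the canonical form is 2F1(-2, 3/7; -1/2; -8/7). Verdict: terminating - the sum ends at index 2 because -2 is a negative integer; exact evaluation follows. Hence: 9983/21609.

Key observation: t_0 = -1/9 here, and striking the common factor k + 1/2 reduces the term (prefactor -1/9).
Ratio: r(k) = (-8/7) * (k-2) (k+3/7) / [(k-1/2) (k+1)] - rational; roots negated = parameters, x = (-8/7), C = -1/9.


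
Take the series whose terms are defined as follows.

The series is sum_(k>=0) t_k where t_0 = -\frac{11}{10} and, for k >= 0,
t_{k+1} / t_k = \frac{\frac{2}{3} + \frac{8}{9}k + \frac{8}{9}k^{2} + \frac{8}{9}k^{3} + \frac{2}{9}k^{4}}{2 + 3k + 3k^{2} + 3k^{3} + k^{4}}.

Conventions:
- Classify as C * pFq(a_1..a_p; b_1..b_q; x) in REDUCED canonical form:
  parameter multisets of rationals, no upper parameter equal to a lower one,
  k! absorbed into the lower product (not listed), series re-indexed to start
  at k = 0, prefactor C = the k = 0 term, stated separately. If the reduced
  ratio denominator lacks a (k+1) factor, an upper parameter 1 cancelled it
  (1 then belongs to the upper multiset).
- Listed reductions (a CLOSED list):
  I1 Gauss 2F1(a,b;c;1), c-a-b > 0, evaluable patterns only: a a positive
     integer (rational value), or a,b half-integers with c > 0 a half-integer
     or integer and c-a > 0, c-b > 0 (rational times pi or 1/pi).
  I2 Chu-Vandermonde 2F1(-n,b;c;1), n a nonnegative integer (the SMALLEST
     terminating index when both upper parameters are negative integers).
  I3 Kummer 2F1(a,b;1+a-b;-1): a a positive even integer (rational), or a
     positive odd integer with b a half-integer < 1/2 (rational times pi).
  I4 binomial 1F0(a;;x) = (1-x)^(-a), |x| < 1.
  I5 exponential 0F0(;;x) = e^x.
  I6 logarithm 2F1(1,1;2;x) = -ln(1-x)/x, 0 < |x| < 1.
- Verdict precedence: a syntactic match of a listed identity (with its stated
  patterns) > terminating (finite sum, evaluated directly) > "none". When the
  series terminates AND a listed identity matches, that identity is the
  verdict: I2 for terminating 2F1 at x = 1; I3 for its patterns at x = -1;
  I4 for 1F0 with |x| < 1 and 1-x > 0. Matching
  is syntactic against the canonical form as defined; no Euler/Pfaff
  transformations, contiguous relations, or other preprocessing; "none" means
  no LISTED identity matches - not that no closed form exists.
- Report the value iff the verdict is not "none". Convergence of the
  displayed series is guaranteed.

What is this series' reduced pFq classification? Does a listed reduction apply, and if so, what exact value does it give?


With C = -\frac{11}{10}: the canonical form is 2F1(1, 3; 2; \frac{2}{9}). Verdict: none. Every listed pattern misses the 2F1 form at \frac{2}{9}, upper {1, 3}.

The tell: x = \frac{2}{9} and factor the ratio over Q (C = -11/10, x = 2/9): negated roots = parameters.
Step ratio: r(k) = \frac{2}{9} * (k+1) (k+3) / [(k+2) (k+1)] - poly over poly, x = \frac{2}{9} from leading terms; C = -\frac{11}{10} at k = 0.


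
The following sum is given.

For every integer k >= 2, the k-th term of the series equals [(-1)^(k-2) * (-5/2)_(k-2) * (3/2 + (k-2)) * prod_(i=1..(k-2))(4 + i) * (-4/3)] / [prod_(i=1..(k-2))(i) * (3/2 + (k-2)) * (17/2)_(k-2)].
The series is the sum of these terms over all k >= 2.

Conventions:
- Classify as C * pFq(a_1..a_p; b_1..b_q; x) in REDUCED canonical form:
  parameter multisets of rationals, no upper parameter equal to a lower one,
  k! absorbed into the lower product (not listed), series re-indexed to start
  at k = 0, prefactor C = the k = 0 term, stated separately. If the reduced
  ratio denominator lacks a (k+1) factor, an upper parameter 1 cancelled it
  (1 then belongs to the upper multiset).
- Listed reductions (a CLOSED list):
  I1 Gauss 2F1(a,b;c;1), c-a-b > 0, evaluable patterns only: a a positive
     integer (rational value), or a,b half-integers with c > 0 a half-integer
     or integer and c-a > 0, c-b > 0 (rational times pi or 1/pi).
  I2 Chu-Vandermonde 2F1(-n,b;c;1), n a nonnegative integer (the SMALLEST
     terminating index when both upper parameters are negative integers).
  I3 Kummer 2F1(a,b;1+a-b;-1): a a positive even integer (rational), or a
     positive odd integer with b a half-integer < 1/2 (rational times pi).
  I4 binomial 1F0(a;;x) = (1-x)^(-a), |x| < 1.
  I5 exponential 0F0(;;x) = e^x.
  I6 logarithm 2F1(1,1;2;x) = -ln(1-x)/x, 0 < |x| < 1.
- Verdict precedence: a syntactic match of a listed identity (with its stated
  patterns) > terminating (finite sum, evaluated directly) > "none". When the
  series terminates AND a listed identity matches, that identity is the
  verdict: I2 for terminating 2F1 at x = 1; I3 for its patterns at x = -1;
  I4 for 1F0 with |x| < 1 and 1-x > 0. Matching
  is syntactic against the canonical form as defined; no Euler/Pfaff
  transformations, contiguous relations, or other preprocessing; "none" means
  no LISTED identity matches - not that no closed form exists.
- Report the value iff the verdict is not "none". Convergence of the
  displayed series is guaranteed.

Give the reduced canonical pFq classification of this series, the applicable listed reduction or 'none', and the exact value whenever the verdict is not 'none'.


Reduced: x = -1, 2F1, upper = {-5/2, 5}, lower = {17/2}, C = -4/3. Verdict at x = -1: Kummer (I3) matches (x = -1; c = 17/2 equals 1+a-b for upper {-5/2, 5}: listed pattern). Hence: (-45045/32768) * pi.

Structural cue: from the first term -4/3: the running product (C = -4/3, x = -1) telescopes to a rising factorial.
Adjacent-term ratio: r(k) = (-1) * (k-5/2) (k+5) / [(k+17/2) (k+1)] ; factor over Q: parameters, x = (-1), and C = -4/3.


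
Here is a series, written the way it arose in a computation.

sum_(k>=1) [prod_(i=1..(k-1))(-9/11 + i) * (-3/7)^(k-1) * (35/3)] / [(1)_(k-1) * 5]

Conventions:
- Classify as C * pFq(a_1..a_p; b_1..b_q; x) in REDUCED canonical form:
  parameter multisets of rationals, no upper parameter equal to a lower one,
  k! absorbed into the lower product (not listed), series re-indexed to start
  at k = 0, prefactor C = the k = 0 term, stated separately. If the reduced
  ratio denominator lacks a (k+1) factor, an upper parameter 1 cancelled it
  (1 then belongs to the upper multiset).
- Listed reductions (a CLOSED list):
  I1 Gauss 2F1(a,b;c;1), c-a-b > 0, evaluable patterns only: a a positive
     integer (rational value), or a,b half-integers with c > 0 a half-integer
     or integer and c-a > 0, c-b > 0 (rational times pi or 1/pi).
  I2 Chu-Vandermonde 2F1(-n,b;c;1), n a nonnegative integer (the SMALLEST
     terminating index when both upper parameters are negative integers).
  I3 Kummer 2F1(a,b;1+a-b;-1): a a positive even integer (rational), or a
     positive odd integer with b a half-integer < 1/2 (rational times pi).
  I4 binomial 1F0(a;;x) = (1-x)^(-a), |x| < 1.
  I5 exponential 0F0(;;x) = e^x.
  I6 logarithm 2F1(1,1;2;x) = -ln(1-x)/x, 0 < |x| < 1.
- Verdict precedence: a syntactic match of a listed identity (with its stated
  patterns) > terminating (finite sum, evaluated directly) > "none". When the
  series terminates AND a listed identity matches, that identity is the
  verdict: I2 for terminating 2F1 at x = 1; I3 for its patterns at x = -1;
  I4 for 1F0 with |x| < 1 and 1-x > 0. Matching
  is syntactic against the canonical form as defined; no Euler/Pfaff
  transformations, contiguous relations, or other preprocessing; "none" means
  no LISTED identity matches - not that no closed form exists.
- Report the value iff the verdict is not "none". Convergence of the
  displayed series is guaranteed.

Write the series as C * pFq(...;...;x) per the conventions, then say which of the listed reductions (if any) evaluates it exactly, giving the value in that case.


Reduced: x = -3/7, 1F0, upper = {2/11}, lower = {-}, C = 7/3. Verdict: the binomial series (I4) applies (the 1F0 binomial series: exponent -2/11, x = -3/7). Value: (7/3) * (10/7)^(-2/11).

Structural cue: x = (-3/7) and (1)_k (prefactor 7/3) is k! itself.
Term ratio: r(k) = (-3/7) * (k+2/11) / [(k+1)] ; factor over Q: parameters, x = (-3/7), and C = 7/3.
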